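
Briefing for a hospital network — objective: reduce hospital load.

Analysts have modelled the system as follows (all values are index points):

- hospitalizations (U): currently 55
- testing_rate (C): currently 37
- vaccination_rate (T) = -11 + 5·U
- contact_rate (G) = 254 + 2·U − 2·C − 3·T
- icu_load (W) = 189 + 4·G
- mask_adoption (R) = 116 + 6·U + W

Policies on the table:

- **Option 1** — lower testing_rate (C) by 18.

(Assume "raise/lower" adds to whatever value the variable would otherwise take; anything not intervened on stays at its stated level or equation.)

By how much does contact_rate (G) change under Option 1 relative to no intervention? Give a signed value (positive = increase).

Baseline:
  U = 55
  C = 37
  T = -11 + 5·55 = 264
  G = 254 + 2·55 − 2·37 − 3·264 = -502
Option 1 (C − 18):
  U = 55
  C = 37 − 18 = 19
  T = -11 + 5·55 = 264
  G = 254 + 2·55 − 2·19 − 3·264 = -466
Change in G: -466 − (-502) = 36

36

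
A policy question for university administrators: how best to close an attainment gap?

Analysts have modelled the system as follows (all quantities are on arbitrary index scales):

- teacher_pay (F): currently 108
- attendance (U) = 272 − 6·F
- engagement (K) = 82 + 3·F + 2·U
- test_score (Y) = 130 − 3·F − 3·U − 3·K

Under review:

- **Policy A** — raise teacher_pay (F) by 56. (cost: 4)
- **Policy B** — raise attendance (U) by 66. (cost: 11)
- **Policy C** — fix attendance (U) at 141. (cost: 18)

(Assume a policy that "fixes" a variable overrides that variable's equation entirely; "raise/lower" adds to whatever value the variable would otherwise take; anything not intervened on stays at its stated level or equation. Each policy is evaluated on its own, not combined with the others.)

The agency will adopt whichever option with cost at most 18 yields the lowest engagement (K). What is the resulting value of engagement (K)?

Policy A (F + 56):
  F = 108 + 56 = 164
  U = 272 − 6·164 = -712
  K = 82 + 3·164 + 2·(-712) = -850
Policy B (U + 66):
  F = 108
  U = 272 − 6·108 (+66 from intervention) = -310
  K = 82 + 3·108 + 2·(-310) = -214
Policy C (U := 141):
  F = 108
  U = 141
  K = 82 + 3·108 + 2·141 = 688
Comparing — Policy A: K=-850, Policy B: K=-214, Policy C: K=688. Lowest is -850 (Policy A).

-850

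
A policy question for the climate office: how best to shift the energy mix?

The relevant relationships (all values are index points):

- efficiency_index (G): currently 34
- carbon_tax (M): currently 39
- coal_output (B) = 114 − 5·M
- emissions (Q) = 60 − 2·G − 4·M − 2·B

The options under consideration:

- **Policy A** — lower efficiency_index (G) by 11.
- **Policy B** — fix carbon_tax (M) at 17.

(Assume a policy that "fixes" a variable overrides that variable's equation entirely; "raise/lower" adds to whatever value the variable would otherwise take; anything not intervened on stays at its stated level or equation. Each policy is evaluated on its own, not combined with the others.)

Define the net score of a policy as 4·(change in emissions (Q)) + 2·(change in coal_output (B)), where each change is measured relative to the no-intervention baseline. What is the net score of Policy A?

88

Baseline:
  G = 34
  M = 39
  B = 114 − 5·39 = -81
  Q = 60 − 2·34 − 4·39 − 2·(-81) = -2
Policy A (G − 11):
  G = 34 − 11 = 23
  M = 39
  B = 114 − 5·39 = -81
  Q = 60 − 2·23 − 4·39 − 2·(-81) = 20
ΔQ = 20 − (-2) = 22; ΔB = -81 − (-81) = 0
Score = 4·22 + 2·0 = 88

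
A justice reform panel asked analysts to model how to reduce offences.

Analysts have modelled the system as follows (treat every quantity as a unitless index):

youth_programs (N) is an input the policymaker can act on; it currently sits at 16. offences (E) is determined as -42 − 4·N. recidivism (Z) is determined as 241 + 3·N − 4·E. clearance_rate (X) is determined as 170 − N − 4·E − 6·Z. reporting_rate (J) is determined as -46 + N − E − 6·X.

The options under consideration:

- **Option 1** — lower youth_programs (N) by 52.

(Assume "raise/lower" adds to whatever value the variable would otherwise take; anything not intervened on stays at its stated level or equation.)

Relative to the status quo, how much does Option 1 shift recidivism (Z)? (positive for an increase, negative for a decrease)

-988

Baseline:
  N = 16
  E = -42 − 4·16 = -106
  Z = 241 + 3·16 − 4·(-106) = 713
Option 1 (N − 52):
  N = 16 − 52 = -36
  E = -42 − 4·(-36) = 102
  Z = 241 + 3·(-36) − 4·102 = -275
Change in Z: -275 − 713 = -988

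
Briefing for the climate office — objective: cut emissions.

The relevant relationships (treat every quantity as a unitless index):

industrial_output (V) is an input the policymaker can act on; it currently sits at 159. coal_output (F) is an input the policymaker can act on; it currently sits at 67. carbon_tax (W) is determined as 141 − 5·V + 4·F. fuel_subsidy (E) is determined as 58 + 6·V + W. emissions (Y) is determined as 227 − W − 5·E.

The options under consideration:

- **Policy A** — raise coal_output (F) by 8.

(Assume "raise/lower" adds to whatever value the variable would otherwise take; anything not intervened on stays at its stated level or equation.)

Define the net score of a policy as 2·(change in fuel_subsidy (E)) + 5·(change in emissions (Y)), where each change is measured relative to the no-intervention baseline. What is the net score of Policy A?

Baseline:
  V = 159
  F = 67
  W = 141 − 5·159 + 4·67 = -386
  E = 58 + 6·159 + (-386) = 626
  Y = 227 − (-386) − 5·626 = -2517
Policy A (F + 8):
  V = 159
  F = 67 + 8 = 75
  W = 141 − 5·159 + 4·75 = -354
  E = 58 + 6·159 + (-354) = 658
  Y = 227 − (-354) − 5·658 = -2709
ΔE = 658 − 626 = 32; ΔY = -2709 − (-2517) = -192
Score = 2·32 + 5·(-192) = -896

-896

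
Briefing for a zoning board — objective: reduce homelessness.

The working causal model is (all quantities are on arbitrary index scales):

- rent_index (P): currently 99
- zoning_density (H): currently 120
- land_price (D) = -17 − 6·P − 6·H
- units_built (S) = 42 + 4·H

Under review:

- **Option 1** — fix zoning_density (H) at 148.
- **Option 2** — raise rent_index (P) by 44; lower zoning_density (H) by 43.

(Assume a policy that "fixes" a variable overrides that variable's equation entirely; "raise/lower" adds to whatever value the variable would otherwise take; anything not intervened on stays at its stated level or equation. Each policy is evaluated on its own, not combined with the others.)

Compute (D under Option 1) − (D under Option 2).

-162

Option 1 (H := 148):
  P = 99
  H = 148
  D = -17 − 6·99 − 6·148 = -1499
Option 2 (P + 44, H − 43):
  P = 99 + 44 = 143
  H = 120 − 43 = 77
  D = -17 − 6·143 − 6·77 = -1337
D: -1499 − (-1337) = -162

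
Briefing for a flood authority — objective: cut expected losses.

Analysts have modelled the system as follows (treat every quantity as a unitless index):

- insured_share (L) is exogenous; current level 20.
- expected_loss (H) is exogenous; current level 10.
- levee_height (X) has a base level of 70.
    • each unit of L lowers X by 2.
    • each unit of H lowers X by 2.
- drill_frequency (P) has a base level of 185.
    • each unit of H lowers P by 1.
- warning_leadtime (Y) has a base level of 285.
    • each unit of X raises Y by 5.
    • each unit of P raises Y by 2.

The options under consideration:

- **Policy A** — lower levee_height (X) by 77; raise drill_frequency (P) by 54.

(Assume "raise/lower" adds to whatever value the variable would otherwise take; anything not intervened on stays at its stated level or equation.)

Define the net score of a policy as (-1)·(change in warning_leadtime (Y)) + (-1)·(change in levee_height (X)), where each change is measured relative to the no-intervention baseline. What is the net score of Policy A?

354

Baseline:
  L = 20
  H = 10
  X = 70 − 2·20 − 2·10 = 10
  P = 185 − 10 = 175
  Y = 285 + 5·10 + 2·175 = 685
Policy A (X − 77, P + 54):
  L = 20
  H = 10
  X = 70 − 2·20 − 2·10 (−77 from intervention) = -67
  P = 185 − 10 (+54 from intervention) = 229
  Y = 285 + 5·(-67) + 2·229 = 408
ΔY = 408 − 685 = -277; ΔX = -67 − 10 = -77
Score = (-1)·(-277) + (-1)·(-77) = 354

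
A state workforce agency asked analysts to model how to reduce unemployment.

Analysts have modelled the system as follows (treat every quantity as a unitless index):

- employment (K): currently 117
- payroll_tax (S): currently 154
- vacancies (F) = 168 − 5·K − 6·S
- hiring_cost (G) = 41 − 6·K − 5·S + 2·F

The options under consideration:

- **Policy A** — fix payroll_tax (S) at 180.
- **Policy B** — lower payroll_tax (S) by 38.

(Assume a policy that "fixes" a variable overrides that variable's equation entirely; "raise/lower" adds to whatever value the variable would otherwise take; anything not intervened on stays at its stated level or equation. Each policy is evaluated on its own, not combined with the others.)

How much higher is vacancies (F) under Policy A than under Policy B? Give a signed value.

Policy A (S := 180):
  K = 117
  S = 180
  F = 168 − 5·117 − 6·180 = -1497
Policy B (S − 38):
  K = 117
  S = 154 − 38 = 116
  F = 168 − 5·117 − 6·116 = -1113
F: -1497 − (-1113) = -384

-384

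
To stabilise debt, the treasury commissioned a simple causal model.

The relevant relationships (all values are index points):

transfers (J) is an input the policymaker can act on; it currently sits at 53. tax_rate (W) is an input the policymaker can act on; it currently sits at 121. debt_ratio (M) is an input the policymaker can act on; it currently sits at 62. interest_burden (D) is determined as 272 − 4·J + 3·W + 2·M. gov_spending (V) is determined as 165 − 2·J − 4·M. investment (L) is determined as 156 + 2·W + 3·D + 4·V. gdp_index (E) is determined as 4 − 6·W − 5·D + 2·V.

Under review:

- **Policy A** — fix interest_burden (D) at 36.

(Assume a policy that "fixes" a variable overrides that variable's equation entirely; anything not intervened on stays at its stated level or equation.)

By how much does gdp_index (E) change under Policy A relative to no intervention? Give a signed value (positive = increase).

2555

Baseline:
  J = 53
  W = 121
  M = 62
  D = 272 − 4·53 + 3·121 + 2·62 = 547
  V = 165 − 2·53 − 4·62 = -189
  E = 4 − 6·121 − 5·547 + 2·(-189) = -3835
Policy A (D := 36):
  J = 53
  W = 121
  M = 62
  D = 36
  V = 165 − 2·53 − 4·62 = -189
  E = 4 − 6·121 − 5·36 + 2·(-189) = -1280
Change in E: -1280 − (-3835) = 2555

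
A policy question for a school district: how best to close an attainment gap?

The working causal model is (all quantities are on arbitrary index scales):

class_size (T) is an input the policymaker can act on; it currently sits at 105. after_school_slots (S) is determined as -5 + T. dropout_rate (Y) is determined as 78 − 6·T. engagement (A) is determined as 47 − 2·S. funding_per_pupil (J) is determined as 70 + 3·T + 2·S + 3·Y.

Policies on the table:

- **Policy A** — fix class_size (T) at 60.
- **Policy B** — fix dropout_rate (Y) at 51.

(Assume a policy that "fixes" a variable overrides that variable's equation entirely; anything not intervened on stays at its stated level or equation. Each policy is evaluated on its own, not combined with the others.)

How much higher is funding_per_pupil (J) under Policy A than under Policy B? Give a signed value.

Policy A (T := 60):
  T = 60
  S = -5 + 60 = 55
  Y = 78 − 6·60 = -282
  J = 70 + 3·60 + 2·55 + 3·(-282) = -486
Policy B (Y := 51):
  T = 105
  S = -5 + 105 = 100
  Y = 51
  J = 70 + 3·105 + 2·100 + 3·51 = 738
J: -486 − 738 = -1224

-1224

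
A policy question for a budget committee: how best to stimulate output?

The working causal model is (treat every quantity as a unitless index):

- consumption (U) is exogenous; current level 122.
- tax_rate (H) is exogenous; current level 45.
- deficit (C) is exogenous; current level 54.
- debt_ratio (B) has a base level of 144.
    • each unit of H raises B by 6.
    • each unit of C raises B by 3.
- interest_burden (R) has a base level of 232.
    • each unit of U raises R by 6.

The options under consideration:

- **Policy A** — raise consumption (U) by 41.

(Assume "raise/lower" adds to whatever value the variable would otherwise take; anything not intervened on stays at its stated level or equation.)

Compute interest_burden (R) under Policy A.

1210

Policy A (U + 41):
  U = 122 + 41 = 163
  R = 232 + 6·163 = 1210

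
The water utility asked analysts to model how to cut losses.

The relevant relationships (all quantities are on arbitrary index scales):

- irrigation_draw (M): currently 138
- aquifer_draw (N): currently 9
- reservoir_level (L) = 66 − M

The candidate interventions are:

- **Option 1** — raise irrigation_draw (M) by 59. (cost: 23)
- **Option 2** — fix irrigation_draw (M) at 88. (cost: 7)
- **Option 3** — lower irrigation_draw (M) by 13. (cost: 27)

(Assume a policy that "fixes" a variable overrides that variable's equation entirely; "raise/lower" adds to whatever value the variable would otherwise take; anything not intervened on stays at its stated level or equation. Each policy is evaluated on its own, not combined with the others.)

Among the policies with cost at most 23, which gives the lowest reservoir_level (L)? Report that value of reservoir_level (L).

Option 1 (M + 59):
  M = 138 + 59 = 197
  L = 66 − 197 = -131
Option 2 (M := 88):
  M = 88
  L = 66 − 88 = -22
Comparing — Option 1: L=-131, Option 2: L=-22. Lowest is -131 (Option 1).

-131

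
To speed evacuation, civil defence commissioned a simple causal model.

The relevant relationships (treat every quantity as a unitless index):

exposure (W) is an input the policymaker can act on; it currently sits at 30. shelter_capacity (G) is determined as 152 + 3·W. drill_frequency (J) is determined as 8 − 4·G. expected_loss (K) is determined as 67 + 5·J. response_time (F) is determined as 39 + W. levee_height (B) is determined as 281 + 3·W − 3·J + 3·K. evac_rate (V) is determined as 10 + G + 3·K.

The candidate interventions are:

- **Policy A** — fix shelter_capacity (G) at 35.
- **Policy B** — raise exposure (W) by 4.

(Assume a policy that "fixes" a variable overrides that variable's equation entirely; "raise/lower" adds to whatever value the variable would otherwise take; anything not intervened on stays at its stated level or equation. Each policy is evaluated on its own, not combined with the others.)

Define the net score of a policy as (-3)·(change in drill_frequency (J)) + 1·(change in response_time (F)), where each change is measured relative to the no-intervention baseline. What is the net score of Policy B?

Baseline:
  W = 30
  G = 152 + 3·30 = 242
  J = 8 − 4·242 = -960
  F = 39 + 30 = 69
Policy B (W + 4):
  W = 30 + 4 = 34
  G = 152 + 3·34 = 254
  J = 8 − 4·254 = -1008
  F = 39 + 34 = 73
ΔJ = -1008 − (-960) = -48; ΔF = 73 − 69 = 4
Score = (-3)·(-48) + 1·4 = 148

148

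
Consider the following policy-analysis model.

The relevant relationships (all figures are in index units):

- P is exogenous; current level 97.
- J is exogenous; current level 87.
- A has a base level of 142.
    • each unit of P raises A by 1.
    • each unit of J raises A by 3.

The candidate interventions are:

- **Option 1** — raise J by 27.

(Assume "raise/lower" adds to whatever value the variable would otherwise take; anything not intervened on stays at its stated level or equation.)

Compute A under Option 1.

581

Option 1 (J + 27):
  P = 97
  J = 87 + 27 = 114
  A = 142 + 97 + 3·114 = 581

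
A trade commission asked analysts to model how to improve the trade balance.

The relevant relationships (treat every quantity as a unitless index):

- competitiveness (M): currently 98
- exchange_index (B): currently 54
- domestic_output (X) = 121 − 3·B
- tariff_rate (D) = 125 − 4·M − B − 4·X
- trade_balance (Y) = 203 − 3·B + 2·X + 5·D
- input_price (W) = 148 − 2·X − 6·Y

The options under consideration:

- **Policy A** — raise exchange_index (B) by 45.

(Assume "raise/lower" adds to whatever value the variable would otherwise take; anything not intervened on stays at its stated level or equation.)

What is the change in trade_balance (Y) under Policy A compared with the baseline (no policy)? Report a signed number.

2070

Baseline:
  M = 98
  B = 54
  X = 121 − 3·54 = -41
  D = 125 − 4·98 − 54 − 4·(-41) = -157
  Y = 203 − 3·54 + 2·(-41) + 5·(-157) = -826
Policy A (B + 45):
  M = 98
  B = 54 + 45 = 99
  X = 121 − 3·99 = -176
  D = 125 − 4·98 − 99 − 4·(-176) = 338
  Y = 203 − 3·99 + 2·(-176) + 5·338 = 1244
Change in Y: 1244 − (-826) = 2070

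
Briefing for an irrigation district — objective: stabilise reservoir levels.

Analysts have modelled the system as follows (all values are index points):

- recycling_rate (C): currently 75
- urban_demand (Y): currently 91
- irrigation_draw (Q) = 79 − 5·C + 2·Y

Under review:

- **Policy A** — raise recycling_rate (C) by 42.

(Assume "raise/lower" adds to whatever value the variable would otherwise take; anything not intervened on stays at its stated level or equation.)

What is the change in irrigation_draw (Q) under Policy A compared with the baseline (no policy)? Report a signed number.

Baseline:
  C = 75
  Y = 91
  Q = 79 − 5·75 + 2·91 = -114
Policy A (C + 42):
  C = 75 + 42 = 117
  Y = 91
  Q = 79 − 5·117 + 2·91 = -324
Change in Q: -324 − (-114) = -210

-210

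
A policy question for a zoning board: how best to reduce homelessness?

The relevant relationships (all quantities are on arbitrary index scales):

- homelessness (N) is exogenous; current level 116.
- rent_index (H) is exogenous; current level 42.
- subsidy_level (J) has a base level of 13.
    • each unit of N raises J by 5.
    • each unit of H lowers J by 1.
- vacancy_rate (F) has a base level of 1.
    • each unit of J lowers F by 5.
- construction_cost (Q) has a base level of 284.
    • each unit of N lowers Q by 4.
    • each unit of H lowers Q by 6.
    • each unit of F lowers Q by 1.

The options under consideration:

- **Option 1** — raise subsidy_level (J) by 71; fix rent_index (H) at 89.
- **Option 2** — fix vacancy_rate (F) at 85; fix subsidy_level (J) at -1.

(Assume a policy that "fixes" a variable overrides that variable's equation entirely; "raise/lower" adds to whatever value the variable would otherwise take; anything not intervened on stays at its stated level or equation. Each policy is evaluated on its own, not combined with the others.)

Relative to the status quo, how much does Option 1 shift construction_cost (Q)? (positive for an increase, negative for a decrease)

-162

Baseline:
  N = 116
  H = 42
  J = 13 + 5·116 − 42 = 551
  F = 1 − 5·551 = -2754
  Q = 284 − 4·116 − 6·42 − (-2754) = 2322
Option 1 (J + 71, H := 89):
  N = 116
  H = 89
  J = 13 + 5·116 − 89 (+71 from intervention) = 575
  F = 1 − 5·575 = -2874
  Q = 284 − 4·116 − 6·89 − (-2874) = 2160
Change in Q: 2160 − 2322 = -162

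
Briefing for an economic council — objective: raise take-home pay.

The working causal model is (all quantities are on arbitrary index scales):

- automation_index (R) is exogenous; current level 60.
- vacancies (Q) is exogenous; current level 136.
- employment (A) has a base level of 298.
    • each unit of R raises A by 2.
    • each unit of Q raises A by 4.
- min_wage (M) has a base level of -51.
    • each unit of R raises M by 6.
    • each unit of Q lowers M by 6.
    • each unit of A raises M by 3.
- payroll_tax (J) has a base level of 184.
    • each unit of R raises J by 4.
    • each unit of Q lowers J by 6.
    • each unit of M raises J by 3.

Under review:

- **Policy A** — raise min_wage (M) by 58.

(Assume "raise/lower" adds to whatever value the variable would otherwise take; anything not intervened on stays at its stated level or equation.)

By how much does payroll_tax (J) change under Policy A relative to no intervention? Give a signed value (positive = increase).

Baseline:
  R = 60
  Q = 136
  A = 298 + 2·60 + 4·136 = 962
  M = -51 + 6·60 − 6·136 + 3·962 = 2379
  J = 184 + 4·60 − 6·136 + 3·2379 = 6745
Policy A (M + 58):
  R = 60
  Q = 136
  A = 298 + 2·60 + 4·136 = 962
  M = -51 + 6·60 − 6·136 + 3·962 (+58 from intervention) = 2437
  J = 184 + 4·60 − 6·136 + 3·2437 = 6919
Change in J: 6919 − 6745 = 174

174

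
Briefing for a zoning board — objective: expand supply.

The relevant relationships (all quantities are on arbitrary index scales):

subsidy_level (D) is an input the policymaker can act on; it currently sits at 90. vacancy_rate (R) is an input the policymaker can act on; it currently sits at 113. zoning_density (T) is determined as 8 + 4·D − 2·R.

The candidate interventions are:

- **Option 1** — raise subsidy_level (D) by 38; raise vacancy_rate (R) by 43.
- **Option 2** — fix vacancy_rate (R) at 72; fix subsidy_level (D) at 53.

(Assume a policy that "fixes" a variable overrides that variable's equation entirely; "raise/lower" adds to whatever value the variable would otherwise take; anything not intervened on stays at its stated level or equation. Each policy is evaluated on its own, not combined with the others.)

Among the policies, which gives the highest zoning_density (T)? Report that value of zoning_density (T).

208

Option 1 (D + 38, R + 43):
  D = 90 + 38 = 128
  R = 113 + 43 = 156
  T = 8 + 4·128 − 2·156 = 208
Option 2 (R := 72, D := 53):
  D = 53
  R = 72
  T = 8 + 4·53 − 2·72 = 76
Comparing — Option 1: T=208, Option 2: T=76. Highest is 208 (Option 1).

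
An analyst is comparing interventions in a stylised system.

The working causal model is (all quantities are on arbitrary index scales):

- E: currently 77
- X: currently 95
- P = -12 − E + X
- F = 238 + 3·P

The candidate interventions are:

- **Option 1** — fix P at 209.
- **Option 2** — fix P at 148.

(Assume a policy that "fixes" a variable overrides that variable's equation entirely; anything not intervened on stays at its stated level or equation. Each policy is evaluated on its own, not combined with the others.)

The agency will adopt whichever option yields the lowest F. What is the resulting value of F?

682

Option 1 (P := 209):
  E = 77
  X = 95
  P = 209
  F = 238 + 3·209 = 865
Option 2 (P := 148):
  E = 77
  X = 95
  P = 148
  F = 238 + 3·148 = 682
Comparing — Option 1: F=865, Option 2: F=682. Lowest is 682 (Option 2).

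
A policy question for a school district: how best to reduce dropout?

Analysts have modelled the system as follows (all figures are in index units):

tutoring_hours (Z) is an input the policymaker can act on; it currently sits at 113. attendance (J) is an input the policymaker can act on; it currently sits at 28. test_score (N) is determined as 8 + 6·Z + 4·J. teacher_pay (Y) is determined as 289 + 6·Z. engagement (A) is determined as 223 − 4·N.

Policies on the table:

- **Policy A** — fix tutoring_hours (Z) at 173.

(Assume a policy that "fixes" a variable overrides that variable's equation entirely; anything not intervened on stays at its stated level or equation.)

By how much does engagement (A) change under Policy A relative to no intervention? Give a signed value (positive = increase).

Baseline:
  Z = 113
  J = 28
  N = 8 + 6·113 + 4·28 = 798
  A = 223 − 4·798 = -2969
Policy A (Z := 173):
  Z = 173
  J = 28
  N = 8 + 6·173 + 4·28 = 1158
  A = 223 − 4·1158 = -4409
Change in A: -4409 − (-2969) = -1440

-1440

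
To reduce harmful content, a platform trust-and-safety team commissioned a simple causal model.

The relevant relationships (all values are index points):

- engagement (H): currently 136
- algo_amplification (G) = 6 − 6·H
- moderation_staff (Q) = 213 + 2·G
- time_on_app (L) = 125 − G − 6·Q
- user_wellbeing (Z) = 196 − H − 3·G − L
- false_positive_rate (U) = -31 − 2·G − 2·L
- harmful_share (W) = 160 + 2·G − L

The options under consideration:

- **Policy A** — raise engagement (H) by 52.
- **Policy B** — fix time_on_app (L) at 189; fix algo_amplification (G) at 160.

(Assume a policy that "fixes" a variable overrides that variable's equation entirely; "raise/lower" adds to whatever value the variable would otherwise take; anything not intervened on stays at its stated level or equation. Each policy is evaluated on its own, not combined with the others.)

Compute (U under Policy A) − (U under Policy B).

Policy A (H + 52):
  H = 136 + 52 = 188
  G = 6 − 6·188 = -1122
  Q = 213 + 2·(-1122) = -2031
  L = 125 − (-1122) − 6·(-2031) = 13433
  U = -31 − 2·(-1122) − 2·13433 = -24653
Policy B (L := 189, G := 160):
  H = 136
  G = 160
  Q = 213 + 2·160 = 533
  L = 189
  U = -31 − 2·160 − 2·189 = -729
U: -24653 − (-729) = -23924

-23924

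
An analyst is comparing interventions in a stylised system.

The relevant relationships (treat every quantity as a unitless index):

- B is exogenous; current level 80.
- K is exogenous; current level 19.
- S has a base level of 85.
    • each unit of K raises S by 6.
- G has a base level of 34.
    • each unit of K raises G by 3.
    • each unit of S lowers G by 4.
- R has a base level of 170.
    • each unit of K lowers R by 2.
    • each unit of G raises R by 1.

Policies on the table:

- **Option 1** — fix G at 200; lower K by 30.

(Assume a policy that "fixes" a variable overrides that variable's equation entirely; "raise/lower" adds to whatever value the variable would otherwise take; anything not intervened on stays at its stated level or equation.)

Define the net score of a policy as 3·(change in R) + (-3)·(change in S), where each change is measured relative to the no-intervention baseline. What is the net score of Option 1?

3435

Baseline:
  K = 19
  S = 85 + 6·19 = 199
  G = 34 + 3·19 − 4·199 = -705
  R = 170 − 2·19 + (-705) = -573
Option 1 (G := 200, K − 30):
  K = 19 − 30 = -11
  S = 85 + 6·(-11) = 19
  G = 200
  R = 170 − 2·(-11) + 200 = 392
ΔR = 392 − (-573) = 965; ΔS = 19 − 199 = -180
Score = 3·965 + (-3)·(-180) = 3435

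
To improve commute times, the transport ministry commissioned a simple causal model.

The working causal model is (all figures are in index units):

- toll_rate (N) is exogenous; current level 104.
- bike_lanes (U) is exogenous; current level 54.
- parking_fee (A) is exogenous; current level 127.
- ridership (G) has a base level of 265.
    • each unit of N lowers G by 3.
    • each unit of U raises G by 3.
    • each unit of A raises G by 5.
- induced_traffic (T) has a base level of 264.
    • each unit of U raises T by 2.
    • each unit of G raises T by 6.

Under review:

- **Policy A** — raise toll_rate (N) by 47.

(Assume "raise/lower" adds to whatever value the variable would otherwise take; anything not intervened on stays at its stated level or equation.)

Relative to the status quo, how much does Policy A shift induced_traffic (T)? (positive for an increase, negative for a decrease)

Baseline:
  N = 104
  U = 54
  A = 127
  G = 265 − 3·104 + 3·54 + 5·127 = 750
  T = 264 + 2·54 + 6·750 = 4872
Policy A (N + 47):
  N = 104 + 47 = 151
  U = 54
  A = 127
  G = 265 − 3·151 + 3·54 + 5·127 = 609
  T = 264 + 2·54 + 6·609 = 4026
Change in T: 4026 − 4872 = -846

-846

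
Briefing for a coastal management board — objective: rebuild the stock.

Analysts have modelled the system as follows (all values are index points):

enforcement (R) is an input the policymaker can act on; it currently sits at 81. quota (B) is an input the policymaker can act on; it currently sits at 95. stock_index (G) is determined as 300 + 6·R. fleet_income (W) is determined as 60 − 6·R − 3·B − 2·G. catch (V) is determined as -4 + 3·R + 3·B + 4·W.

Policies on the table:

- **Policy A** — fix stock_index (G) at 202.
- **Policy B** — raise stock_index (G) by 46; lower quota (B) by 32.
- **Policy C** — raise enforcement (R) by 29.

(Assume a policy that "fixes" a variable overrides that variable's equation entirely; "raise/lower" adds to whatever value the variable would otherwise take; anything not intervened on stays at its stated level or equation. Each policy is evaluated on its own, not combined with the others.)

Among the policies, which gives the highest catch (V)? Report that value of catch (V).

-3936

Policy A (G := 202):
  R = 81
  B = 95
  G = 202
  W = 60 − 6·81 − 3·95 − 2·202 = -1115
  V = -4 + 3·81 + 3·95 + 4·(-1115) = -3936
Policy B (G + 46, B − 32):
  R = 81
  B = 95 − 32 = 63
  G = 300 + 6·81 (+46 from intervention) = 832
  W = 60 − 6·81 − 3·63 − 2·832 = -2279
  V = -4 + 3·81 + 3·63 + 4·(-2279) = -8688
Policy C (R + 29):
  R = 81 + 29 = 110
  B = 95
  G = 300 + 6·110 = 960
  W = 60 − 6·110 − 3·95 − 2·960 = -2805
  V = -4 + 3·110 + 3·95 + 4·(-2805) = -10609
Comparing — Policy A: V=-3936, Policy B: V=-8688, Policy C: V=-10609. Highest is -3936 (Policy A).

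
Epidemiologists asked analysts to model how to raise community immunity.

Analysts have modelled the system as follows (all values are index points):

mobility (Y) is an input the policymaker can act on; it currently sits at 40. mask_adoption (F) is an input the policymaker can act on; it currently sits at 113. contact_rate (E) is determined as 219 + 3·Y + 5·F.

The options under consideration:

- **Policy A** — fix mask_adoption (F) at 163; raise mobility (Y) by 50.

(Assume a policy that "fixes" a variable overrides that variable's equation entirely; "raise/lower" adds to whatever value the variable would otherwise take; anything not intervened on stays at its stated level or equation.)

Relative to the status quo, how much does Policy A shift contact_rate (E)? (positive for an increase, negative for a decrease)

Baseline:
  Y = 40
  F = 113
  E = 219 + 3·40 + 5·113 = 904
Policy A (F := 163, Y + 50):
  Y = 40 + 50 = 90
  F = 163
  E = 219 + 3·90 + 5·163 = 1304
Change in E: 1304 − 904 = 400

400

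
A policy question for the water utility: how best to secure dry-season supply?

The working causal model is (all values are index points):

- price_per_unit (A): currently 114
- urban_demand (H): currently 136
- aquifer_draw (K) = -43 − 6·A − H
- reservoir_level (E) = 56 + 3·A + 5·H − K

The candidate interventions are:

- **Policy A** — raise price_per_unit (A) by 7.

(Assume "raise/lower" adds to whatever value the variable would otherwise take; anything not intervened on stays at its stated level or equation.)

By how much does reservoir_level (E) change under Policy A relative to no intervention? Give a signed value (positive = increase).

Baseline:
  A = 114
  H = 136
  K = -43 − 6·114 − 136 = -863
  E = 56 + 3·114 + 5·136 − (-863) = 1941
Policy A (A + 7):
  A = 114 + 7 = 121
  H = 136
  K = -43 − 6·121 − 136 = -905
  E = 56 + 3·121 + 5·136 − (-905) = 2004
Change in E: 2004 − 1941 = 63

63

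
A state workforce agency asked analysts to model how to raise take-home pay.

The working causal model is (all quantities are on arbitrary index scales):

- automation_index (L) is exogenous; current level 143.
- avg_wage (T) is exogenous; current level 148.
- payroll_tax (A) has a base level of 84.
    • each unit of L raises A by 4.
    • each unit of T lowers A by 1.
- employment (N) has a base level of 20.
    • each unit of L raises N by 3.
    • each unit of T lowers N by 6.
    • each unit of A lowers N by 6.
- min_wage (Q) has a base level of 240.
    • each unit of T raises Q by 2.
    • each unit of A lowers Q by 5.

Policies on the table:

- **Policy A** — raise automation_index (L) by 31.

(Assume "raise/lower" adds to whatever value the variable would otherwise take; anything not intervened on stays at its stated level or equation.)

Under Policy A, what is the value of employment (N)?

Policy A (L + 31):
  L = 143 + 31 = 174
  T = 148
  A = 84 + 4·174 − 148 = 632
  N = 20 + 3·174 − 6·148 − 6·632 = -4138

-4138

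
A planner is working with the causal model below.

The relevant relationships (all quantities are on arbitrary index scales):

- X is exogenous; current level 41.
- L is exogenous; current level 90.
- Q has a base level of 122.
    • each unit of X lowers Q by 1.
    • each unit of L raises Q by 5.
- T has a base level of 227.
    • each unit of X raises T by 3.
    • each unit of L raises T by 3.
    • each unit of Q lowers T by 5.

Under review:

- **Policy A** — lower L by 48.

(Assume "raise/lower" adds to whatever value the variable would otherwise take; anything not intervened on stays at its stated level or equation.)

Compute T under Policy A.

-979

Policy A (L − 48):
  X = 41
  L = 90 − 48 = 42
  Q = 122 − 41 + 5·42 = 291
  T = 227 + 3·41 + 3·42 − 5·291 = -979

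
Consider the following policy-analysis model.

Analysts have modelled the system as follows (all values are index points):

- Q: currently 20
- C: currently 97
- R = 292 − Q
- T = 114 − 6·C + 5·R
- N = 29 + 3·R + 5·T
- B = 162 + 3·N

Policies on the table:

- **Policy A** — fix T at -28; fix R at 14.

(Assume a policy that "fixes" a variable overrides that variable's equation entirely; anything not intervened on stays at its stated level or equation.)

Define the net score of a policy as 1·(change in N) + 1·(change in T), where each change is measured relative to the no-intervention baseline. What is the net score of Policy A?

-6294

Baseline:
  Q = 20
  C = 97
  R = 292 − 20 = 272
  T = 114 − 6·97 + 5·272 = 892
  N = 29 + 3·272 + 5·892 = 5305
Policy A (T := -28, R := 14):
  Q = 20
  C = 97
  R = 14
  T = -28
  N = 29 + 3·14 + 5·(-28) = -69
ΔN = -69 − 5305 = -5374; ΔT = -28 − 892 = -920
Score = 1·(-5374) + 1·(-920) = -6294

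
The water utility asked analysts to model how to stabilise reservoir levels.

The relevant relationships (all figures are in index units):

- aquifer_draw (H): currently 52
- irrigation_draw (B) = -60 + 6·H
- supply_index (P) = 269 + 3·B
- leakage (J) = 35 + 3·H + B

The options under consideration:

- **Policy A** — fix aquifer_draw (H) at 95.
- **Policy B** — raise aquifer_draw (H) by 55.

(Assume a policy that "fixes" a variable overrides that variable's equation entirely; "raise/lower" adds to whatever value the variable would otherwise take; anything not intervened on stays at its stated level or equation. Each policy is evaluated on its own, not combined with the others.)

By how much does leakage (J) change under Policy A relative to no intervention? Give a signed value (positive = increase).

Baseline:
  H = 52
  B = -60 + 6·52 = 252
  J = 35 + 3·52 + 252 = 443
Policy A (H := 95):
  H = 95
  B = -60 + 6·95 = 510
  J = 35 + 3·95 + 510 = 830
Change in J: 830 − 443 = 387

387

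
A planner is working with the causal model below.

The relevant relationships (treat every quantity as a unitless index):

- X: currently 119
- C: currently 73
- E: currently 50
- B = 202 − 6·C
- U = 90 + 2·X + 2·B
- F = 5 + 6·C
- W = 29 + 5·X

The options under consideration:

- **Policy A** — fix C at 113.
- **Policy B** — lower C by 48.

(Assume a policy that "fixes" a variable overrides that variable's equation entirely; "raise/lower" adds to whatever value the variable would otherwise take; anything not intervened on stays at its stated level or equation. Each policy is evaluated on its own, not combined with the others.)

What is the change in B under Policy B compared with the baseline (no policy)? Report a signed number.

288

Baseline:
  C = 73
  B = 202 − 6·73 = -236
Policy B (C − 48):
  C = 73 − 48 = 25
  B = 202 − 6·25 = 52
Change in B: 52 − (-236) = 288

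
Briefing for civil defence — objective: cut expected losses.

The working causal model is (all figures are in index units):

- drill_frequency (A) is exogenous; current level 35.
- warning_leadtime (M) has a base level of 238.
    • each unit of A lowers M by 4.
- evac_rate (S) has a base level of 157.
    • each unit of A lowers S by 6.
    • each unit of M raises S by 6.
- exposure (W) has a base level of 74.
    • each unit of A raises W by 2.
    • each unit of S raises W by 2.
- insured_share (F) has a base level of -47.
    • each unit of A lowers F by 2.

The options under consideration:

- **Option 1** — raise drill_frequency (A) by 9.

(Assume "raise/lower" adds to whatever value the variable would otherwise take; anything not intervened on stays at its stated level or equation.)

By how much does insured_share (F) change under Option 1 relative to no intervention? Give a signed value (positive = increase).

Baseline:
  A = 35
  F = -47 − 2·35 = -117
Option 1 (A + 9):
  A = 35 + 9 = 44
  F = -47 − 2·44 = -135
Change in F: -135 − (-117) = -18

-18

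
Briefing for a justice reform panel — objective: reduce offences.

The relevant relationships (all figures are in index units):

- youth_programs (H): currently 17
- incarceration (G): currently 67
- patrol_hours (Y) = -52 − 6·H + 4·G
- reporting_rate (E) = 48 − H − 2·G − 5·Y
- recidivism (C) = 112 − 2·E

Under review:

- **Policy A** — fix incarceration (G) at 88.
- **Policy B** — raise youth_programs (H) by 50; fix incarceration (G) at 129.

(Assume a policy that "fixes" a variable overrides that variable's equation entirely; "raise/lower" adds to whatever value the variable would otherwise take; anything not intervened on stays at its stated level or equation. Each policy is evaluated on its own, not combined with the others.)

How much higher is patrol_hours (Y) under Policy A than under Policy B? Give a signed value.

136

Policy A (G := 88):
  H = 17
  G = 88
  Y = -52 − 6·17 + 4·88 = 198
Policy B (H + 50, G := 129):
  H = 17 + 50 = 67
  G = 129
  Y = -52 − 6·67 + 4·129 = 62
Y: 198 − 62 = 136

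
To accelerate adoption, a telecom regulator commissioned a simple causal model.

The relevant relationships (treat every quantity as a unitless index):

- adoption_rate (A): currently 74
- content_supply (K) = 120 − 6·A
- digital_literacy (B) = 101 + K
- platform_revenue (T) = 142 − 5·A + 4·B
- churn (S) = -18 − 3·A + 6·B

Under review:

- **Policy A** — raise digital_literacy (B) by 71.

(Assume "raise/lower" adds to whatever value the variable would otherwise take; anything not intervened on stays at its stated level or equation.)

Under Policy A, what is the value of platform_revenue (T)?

Policy A (B + 71):
  A = 74
  K = 120 − 6·74 = -324
  B = 101 + (-324) (+71 from intervention) = -152
  T = 142 − 5·74 + 4·(-152) = -836

-836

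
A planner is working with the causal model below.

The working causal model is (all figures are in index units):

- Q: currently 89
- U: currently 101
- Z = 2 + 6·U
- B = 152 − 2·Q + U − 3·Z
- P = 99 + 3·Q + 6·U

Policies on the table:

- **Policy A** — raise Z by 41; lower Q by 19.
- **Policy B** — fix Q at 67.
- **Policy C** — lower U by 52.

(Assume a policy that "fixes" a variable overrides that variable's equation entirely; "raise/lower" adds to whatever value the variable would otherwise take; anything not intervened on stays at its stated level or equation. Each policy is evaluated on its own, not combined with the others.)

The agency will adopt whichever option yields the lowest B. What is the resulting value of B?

Policy A (Z + 41, Q − 19):
  Q = 89 − 19 = 70
  U = 101
  Z = 2 + 6·101 (+41 from intervention) = 649
  B = 152 − 2·70 + 101 − 3·649 = -1834
Policy B (Q := 67):
  Q = 67
  U = 101
  Z = 2 + 6·101 = 608
  B = 152 − 2·67 + 101 − 3·608 = -1705
Policy C (U − 52):
  Q = 89
  U = 101 − 52 = 49
  Z = 2 + 6·49 = 296
  B = 152 − 2·89 + 49 − 3·296 = -865
Comparing — Policy A: B=-1834, Policy B: B=-1705, Policy C: B=-865. Lowest is -1834 (Policy A).

-1834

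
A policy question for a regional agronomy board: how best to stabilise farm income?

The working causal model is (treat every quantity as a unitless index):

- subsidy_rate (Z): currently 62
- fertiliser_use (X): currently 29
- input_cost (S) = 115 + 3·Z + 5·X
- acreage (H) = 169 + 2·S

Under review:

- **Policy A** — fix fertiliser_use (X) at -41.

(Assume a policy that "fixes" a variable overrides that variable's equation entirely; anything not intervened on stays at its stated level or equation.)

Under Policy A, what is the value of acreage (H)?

Policy A (X := -41):
  Z = 62
  X = -41
  S = 115 + 3·62 + 5·(-41) = 96
  H = 169 + 2·96 = 361

361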